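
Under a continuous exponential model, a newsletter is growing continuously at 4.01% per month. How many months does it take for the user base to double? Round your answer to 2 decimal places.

doubling time = ln(2) / |r| = 0.69315 / 0.0401

doubling time ≈ 17.29 months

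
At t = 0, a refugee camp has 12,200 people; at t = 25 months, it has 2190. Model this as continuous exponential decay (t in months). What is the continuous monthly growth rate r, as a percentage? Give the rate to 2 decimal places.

2190 = 12200 · e^(r·25)
e^(25r) = 2190/12200 = 0.17951
r = ln(0.17951) / 25 = -1.71753 / 25

r ≈ -6.87% per month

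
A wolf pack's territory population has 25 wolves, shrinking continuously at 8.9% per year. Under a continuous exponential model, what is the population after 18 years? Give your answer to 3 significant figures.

P(18) = 25 · e^(-0.089·18) = 25 · e^(-1.602)
= 25 · 0.20149 ≈ 5.04

≈ 5.04 wolves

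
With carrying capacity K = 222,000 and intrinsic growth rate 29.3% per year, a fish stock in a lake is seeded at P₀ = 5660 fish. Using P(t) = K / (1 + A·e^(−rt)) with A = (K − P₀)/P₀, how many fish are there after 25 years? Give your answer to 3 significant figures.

A = (222000 − 5660)/5660 = 38.22261
P(25) = 222000 / (1 + 38.22261·e^(−0.293·25)) = 222000 / (1 + 38.22261·0.000659)
= 222000 / 1.02518 ≈ 216546.63

≈ 217,000 fish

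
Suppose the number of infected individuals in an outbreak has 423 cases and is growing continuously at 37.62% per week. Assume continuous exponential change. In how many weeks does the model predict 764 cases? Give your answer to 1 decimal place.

764 = 423 · e^(0.3762·t)
t = ln(764/423) / 0.3762 = ln(1.80615) / 0.3762 = 0.5912 / 0.3762

t ≈ 1.6 weeks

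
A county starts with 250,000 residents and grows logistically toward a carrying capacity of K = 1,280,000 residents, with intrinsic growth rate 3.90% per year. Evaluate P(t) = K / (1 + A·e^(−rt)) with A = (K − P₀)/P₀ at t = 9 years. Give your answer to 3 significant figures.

A = (1280000 − 250000)/250000 = 4.12
P(9) = 1280000 / (1 + 4.12·e^(−0.039·9)) = 1280000 / (1 + 4.12·0.703984)
= 1280000 / 3.90041 ≈ 328170.37

≈ 328,000 residents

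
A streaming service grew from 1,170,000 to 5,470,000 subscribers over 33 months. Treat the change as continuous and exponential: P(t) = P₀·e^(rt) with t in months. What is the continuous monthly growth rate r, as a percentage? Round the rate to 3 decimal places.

5470000 = 1170000 · e^(r·33)
e^(33r) = 5470000/1170000 = 4.67521
r = ln(4.67521) / 33 = 1.54227 / 33

r ≈ 4.674% per month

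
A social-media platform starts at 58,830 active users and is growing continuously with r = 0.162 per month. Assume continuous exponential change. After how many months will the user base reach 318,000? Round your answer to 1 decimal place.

t ≈ 10.4 months

318000 = 58830 · e^(0.162·t)
t = ln(318000/58830) / 0.162 = ln(5.40541) / 0.162 = 1.6874 / 0.162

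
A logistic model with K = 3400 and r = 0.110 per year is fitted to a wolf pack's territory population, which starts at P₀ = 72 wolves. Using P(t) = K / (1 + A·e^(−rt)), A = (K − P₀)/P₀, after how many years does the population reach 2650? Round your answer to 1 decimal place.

A = (3400 − 72)/72 = 46.22222
2650 = 3400/(1 + 46.22222·e^(−0.11t)) → 1 + 46.22222·e^(−0.11t) = 1.28302
e^(−0.11t) = 0.006123 → t = ln(163.31852)/0.11 = 5.0957/0.11

t ≈ 46.3 years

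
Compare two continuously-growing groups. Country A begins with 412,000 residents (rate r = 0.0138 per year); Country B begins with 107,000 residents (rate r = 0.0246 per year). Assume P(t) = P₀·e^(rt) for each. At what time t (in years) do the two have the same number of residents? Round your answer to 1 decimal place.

412000·e^(0.0138t) = 107000·e^(0.0246t)
412000/107000 = e^((0.0246 − 0.0138)t) → ln(3.85047) = 0.0108·t
t = 1.34819 / 0.0108

t ≈ 124.8 years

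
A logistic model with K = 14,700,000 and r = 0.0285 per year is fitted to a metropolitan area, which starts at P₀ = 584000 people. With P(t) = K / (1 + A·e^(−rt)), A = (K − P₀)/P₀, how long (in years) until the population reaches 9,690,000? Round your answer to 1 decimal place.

A = (14700000 − 584000)/584000 = 24.17123
9690000 = 14700000/(1 + 24.17123·e^(−0.0285t)) → 1 + 24.17123·e^(−0.0285t) = 1.51703
e^(−0.0285t) = 0.02139 → t = ln(46.75035)/0.0285 = 3.84482/0.0285

t ≈ 134.9 years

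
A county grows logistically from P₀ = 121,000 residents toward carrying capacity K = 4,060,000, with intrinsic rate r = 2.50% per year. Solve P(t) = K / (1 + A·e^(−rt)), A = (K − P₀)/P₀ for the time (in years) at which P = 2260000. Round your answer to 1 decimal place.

A = (4060000 − 121000)/121000 = 32.55372
2260000 = 4060000/(1 + 32.55372·e^(−0.025t)) → 1 + 32.55372·e^(−0.025t) = 1.79646
e^(−0.025t) = 0.024466 → t = ln(40.873)/0.025 = 3.71047/0.025

t ≈ 148.4 years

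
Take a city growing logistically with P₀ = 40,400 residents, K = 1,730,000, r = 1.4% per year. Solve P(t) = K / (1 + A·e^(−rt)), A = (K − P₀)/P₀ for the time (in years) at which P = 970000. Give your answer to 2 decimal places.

t ≈ 284.10 years

A = (1730000 − 40400)/40400 = 41.82178
970000 = 1730000/(1 + 41.82178·e^(−0.014t)) → 1 + 41.82178·e^(−0.014t) = 1.78351
e^(−0.014t) = 0.018734 → t = ln(53.3778)/0.014 = 3.97739/0.014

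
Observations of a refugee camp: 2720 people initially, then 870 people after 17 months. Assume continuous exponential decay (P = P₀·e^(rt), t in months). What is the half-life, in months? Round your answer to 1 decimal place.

r = ln(870/2720) / 17 = ln(0.31985) / 17 ≈ -0.067053 per month
half-life = ln 2 / |r| = 0.69315 / 0.067053

half-life ≈ 10.3 months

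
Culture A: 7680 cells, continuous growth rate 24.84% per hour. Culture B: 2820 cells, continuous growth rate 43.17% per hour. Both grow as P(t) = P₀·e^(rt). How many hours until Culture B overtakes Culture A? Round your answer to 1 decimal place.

t ≈ 5.5 hours

7680·e^(0.2484t) = 2820·e^(0.4317t)
7680/2820 = e^((0.4317 − 0.2484)t) → ln(2.7234) = 0.1833·t
t = 1.00188 / 0.1833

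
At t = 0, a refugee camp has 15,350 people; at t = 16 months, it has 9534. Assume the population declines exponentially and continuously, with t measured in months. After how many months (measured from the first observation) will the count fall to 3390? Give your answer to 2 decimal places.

t ≈ 50.74 months

r = ln(9534/15350) / 16 ≈ -0.029766 per month
t = ln(3390/15350) / r = -1.51029 / -0.029766 ≈ 50.739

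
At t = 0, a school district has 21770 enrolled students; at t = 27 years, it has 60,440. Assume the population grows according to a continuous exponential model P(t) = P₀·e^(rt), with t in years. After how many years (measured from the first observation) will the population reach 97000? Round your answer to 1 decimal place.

t ≈ 39.5 years

r = ln(60440/21770) / 27 ≈ 0.037819 per year
t = ln(97000/21770) / r = 1.49418 / 0.037819 ≈ 39.508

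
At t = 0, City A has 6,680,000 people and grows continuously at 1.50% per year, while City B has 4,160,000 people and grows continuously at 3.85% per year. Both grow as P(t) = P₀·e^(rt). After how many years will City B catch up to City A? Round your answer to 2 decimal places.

t ≈ 20.15 years

6680000·e^(0.015t) = 4160000·e^(0.0385t)
6680000/4160000 = e^((0.0385 − 0.015)t) → ln(1.60577) = 0.0235·t
t = 0.4736 / 0.0235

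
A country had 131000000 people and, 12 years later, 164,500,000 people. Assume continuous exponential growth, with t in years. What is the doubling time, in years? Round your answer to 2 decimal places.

r = ln(164500000/131000000) / 12 = ln(1.25573) / 12 ≈ 0.018976 per year
doubling time = ln 2 / |r| = 0.69315 / 0.018976

doubling time ≈ 36.53 years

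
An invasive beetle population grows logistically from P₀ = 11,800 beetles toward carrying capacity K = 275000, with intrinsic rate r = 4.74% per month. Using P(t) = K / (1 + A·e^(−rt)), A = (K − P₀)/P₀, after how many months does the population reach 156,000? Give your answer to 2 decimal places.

t ≈ 71.21 months

A = (275000 − 11800)/11800 = 22.30508
156000 = 275000/(1 + 22.30508·e^(−0.0474t)) → 1 + 22.30508·e^(−0.0474t) = 1.76282
e^(−0.0474t) = 0.034199 → t = ln(29.24028)/0.0474 = 3.37555/0.0474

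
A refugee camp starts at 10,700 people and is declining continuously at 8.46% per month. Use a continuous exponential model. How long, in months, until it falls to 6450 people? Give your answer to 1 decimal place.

t ≈ 6.0 months

6450 = 10700 · e^(-0.0846·t)
t = ln(6450/10700) / -0.0846 = ln(0.6028) / -0.0846 = -0.50616 / -0.0846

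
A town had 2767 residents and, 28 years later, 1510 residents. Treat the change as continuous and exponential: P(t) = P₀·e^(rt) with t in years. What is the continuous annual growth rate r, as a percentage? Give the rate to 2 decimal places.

1510 = 2767 · e^(r·28)
e^(28r) = 1510/2767 = 0.54572
r = ln(0.54572) / 28 = -0.60565 / 28

r ≈ -2.16% per year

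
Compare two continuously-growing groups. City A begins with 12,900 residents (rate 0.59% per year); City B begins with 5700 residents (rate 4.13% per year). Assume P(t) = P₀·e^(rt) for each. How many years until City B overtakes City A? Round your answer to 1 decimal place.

12900·e^(0.0059t) = 5700·e^(0.0413t)
12900/5700 = e^((0.0413 − 0.0059)t) → ln(2.26316) = 0.0354·t
t = 0.81676 / 0.0354

t ≈ 23.1 years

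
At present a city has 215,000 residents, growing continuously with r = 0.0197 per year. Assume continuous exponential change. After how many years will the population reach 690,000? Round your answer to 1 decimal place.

690000 = 215000 · e^(0.0197·t)
t = ln(690000/215000) / 0.0197 = ln(3.2093) / 0.0197 = 1.16605 / 0.0197

t ≈ 59.2 years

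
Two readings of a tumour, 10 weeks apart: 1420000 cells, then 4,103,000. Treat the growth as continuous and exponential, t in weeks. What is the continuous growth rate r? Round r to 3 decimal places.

r ≈ 0.106 per week

4103000 = 1420000 · e^(r·10)
e^(10r) = 4103000/1420000 = 2.88944
r = ln(2.88944) / 10 = 1.06106 / 10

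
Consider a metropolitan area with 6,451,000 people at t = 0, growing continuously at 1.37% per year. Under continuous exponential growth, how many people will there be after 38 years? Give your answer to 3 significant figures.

P(38) = 6451000 · e^(0.0137·38) = 6451000 · e^(0.5206)
= 6451000 · 1.68304 ≈ 10857272.78

≈ 10,900,000 people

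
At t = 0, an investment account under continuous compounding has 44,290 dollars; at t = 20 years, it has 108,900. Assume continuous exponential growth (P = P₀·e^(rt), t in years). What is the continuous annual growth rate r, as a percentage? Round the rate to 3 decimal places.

r ≈ 4.498% per year

108900 = 44290 · e^(r·20)
e^(20r) = 108900/44290 = 2.45879
r = ln(2.45879) / 20 = 0.89967 / 20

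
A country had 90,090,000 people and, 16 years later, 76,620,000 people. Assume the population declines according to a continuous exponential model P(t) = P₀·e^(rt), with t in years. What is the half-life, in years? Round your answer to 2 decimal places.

half-life ≈ 68.48 years

r = ln(76620000/90090000) / 16 = ln(0.85048) / 16 ≈ -0.010122 per year
half-life = ln 2 / |r| = 0.69315 / 0.010122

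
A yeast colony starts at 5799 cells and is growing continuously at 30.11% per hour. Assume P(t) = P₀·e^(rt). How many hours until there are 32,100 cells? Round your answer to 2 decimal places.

32100 = 5799 · e^(0.3011·t)
t = ln(32100/5799) / 0.3011 = ln(5.53544) / 0.3011 = 1.71117 / 0.3011

t ≈ 5.68 hours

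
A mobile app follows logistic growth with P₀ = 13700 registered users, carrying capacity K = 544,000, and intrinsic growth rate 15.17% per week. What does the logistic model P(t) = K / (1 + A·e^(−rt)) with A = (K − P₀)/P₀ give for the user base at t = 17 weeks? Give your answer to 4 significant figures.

≈ 138,200 registered users

A = (544000 − 13700)/13700 = 38.70803
P(17) = 544000 / (1 + 38.70803·e^(−0.1517·17)) = 544000 / (1 + 38.70803·0.075857)
= 544000 / 3.93629 ≈ 138201.18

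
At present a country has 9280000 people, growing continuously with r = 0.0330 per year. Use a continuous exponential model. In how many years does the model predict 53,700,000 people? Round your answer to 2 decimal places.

t ≈ 53.20 years

53700000 = 9280000 · e^(0.033·t)
t = ln(53700000/9280000) / 0.033 = ln(5.78664) / 0.033 = 1.75555 / 0.033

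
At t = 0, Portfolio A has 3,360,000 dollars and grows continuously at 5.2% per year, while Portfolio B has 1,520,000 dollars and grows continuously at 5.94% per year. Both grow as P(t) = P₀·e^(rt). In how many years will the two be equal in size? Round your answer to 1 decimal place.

3360000·e^(0.052t) = 1520000·e^(0.0594t)
3360000/1520000 = e^((0.0594 − 0.052)t) → ln(2.21053) = 0.0074·t
t = 0.79323 / 0.0074

t ≈ 107.2 years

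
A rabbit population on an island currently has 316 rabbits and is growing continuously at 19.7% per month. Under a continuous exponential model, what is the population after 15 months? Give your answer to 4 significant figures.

P(15) = 316 · e^(0.197·15) = 316 · e^(2.955)
= 316 · 19.20172 ≈ 6067.74

≈ 6,068 rabbits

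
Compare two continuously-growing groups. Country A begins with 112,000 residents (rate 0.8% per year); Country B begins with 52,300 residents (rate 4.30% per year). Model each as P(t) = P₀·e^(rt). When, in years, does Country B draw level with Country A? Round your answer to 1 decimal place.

t ≈ 21.8 years

112000·e^(0.008t) = 52300·e^(0.043t)
112000/52300 = e^((0.043 − 0.008)t) → ln(2.14149) = 0.035·t
t = 0.7615 / 0.035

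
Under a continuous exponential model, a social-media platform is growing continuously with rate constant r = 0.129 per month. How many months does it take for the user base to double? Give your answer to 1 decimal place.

doubling time = ln(2) / |r| = 0.69315 / 0.129

doubling time ≈ 5.4 months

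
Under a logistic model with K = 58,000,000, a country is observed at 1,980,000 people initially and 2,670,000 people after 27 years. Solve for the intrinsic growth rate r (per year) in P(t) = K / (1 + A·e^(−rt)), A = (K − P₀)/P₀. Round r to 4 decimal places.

r ≈ 0.0115 per year

A = (58000000 − 1980000)/1980000 = 28.29293
2670000 = 58000000/(1 + 28.29293·e^(−r·27)) → e^(−27r) = (21.72285 − 1)/28.29293 = 0.732439
r = −ln(0.732439)/27 = 0.31138/27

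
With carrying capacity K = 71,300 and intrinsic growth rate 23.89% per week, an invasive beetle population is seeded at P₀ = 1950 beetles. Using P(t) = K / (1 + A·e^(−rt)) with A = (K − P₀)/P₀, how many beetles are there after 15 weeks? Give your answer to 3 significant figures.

≈ 35,900 beetles

A = (71300 − 1950)/1950 = 35.5641
P(15) = 71300 / (1 + 35.5641·e^(−0.2389·15)) = 71300 / (1 + 35.5641·0.027778)
= 71300 / 1.98791 ≈ 35866.81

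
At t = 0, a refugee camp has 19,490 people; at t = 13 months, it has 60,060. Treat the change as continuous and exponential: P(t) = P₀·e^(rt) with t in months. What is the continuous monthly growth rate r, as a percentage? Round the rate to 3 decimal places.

60060 = 19490 · e^(r·13)
e^(13r) = 60060/19490 = 3.08158
r = ln(3.08158) / 13 = 1.12544 / 13

r ≈ 8.657% per month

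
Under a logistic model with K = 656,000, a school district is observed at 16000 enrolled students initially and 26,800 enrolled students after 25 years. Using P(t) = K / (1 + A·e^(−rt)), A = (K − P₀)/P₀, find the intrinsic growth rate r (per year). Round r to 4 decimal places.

r ≈ 0.0213 per year

A = (656000 − 16000)/16000 = 40
26800 = 656000/(1 + 40·e^(−r·25)) → e^(−25r) = (24.47761 − 1)/40 = 0.58694
r = −ln(0.58694)/25 = 0.53283/25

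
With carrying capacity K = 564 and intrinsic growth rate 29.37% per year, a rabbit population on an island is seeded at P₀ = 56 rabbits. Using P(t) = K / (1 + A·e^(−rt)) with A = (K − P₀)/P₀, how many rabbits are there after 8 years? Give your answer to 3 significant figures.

≈ 302 rabbits

A = (564 − 56)/56 = 9.07143
P(8) = 564 / (1 + 9.07143·e^(−0.2937·8)) = 564 / (1 + 9.07143·0.095407)
= 564 / 1.86548 ≈ 302.33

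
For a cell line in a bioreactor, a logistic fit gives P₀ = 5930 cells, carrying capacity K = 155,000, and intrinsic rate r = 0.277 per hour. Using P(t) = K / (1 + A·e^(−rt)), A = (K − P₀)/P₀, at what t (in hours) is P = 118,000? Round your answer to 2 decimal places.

A = (155000 − 5930)/5930 = 25.13828
118000 = 155000/(1 + 25.13828·e^(−0.277t)) → 1 + 25.13828·e^(−0.277t) = 1.31356
e^(−0.277t) = 0.012473 → t = ln(80.17073)/0.277 = 4.38416/0.277

t ≈ 15.83 hours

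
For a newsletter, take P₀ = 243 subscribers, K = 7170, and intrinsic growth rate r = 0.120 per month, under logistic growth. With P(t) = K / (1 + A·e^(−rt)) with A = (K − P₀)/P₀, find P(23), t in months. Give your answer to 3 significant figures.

≈ 2,560 subscribers

A = (7170 − 243)/243 = 28.50617
P(23) = 7170 / (1 + 28.50617·e^(−0.12·23)) = 7170 / (1 + 28.50617·0.063292)
= 7170 / 2.80421 ≈ 2556.87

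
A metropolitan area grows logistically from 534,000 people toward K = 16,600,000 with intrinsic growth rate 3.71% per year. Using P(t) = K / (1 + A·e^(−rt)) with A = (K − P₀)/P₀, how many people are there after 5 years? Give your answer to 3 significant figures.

A = (16600000 − 534000)/534000 = 30.08614
P(5) = 16600000 / (1 + 30.08614·e^(−0.0371·5)) = 16600000 / (1 + 30.08614·0.830689)
= 16600000 / 25.99222 ≈ 638652.58

≈ 639,000 people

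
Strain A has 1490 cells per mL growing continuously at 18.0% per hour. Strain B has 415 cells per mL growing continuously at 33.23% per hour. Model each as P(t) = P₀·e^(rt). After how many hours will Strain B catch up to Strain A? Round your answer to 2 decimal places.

t ≈ 8.39 hours

1490·e^(0.18t) = 415·e^(0.3323t)
1490/415 = e^((0.3323 − 0.18)t) → ln(3.59036) = 0.1523·t
t = 1.27825 / 0.1523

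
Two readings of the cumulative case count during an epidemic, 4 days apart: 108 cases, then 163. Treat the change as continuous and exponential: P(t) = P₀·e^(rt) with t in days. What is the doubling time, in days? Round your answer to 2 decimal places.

r = ln(163/108) / 4 = ln(1.50926) / 4 ≈ 0.102905 per day
doubling time = ln 2 / |r| = 0.69315 / 0.102905

doubling time ≈ 6.74 days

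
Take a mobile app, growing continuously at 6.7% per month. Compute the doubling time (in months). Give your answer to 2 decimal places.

doubling time = ln(2) / |r| = 0.69315 / 0.067

doubling time ≈ 10.35 months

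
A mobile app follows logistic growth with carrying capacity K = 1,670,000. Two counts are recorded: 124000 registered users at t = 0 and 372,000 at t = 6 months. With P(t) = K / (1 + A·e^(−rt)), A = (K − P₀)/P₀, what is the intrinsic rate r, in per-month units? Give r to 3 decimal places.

A = (1670000 − 124000)/124000 = 12.46774
372000 = 1670000/(1 + 12.46774·e^(−r·6)) → e^(−6r) = (4.48925 − 1)/12.46774 = 0.279862
r = −ln(0.279862)/6 = 1.27346/6

r ≈ 0.212 per month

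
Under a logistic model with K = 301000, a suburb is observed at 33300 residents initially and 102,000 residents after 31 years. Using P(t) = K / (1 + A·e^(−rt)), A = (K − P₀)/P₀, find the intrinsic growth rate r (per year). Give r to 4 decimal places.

r ≈ 0.0457 per year

A = (301000 − 33300)/33300 = 8.03904
102000 = 301000/(1 + 8.03904·e^(−r·31)) → e^(−31r) = (2.95098 − 1)/8.03904 = 0.242688
r = −ln(0.242688)/31 = 1.41598/31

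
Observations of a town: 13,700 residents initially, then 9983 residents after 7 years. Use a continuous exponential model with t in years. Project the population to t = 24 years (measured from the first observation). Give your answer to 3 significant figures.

≈ 4,630 residents

r = ln(9983/13700) / 7 ≈ -0.045216 per year
P(24) = 13700 · e^(-0.045216·24) = 13700 · 0.33784 ≈ 4628.4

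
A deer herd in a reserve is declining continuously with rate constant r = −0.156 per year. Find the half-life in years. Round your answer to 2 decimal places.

half-life ≈ 4.44 years

half-life = ln(2) / |r| = 0.69315 / 0.156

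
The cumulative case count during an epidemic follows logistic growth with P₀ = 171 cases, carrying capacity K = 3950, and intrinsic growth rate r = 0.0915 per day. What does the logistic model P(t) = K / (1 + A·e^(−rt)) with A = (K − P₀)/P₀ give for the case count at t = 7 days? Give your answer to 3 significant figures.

A = (3950 − 171)/171 = 22.09942
P(7) = 3950 / (1 + 22.09942·e^(−0.0915·7)) = 3950 / (1 + 22.09942·0.527029)
= 3950 / 12.64703 ≈ 312.33

≈ 312 cases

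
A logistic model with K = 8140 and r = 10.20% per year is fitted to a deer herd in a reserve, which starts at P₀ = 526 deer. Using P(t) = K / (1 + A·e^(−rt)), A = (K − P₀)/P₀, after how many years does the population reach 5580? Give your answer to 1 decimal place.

A = (8140 − 526)/526 = 14.47529
5580 = 8140/(1 + 14.47529·e^(−0.102t)) → 1 + 14.47529·e^(−0.102t) = 1.45878
e^(−0.102t) = 0.031694 → t = ln(31.5516)/0.102 = 3.45162/0.102

t ≈ 33.8 years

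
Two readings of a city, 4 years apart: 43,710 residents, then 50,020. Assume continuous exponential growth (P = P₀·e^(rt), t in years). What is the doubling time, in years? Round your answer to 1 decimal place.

r = ln(50020/43710) / 4 = ln(1.14436) / 4 ≈ 0.033712 per year
doubling time = ln 2 / |r| = 0.69315 / 0.033712

doubling time ≈ 20.6 years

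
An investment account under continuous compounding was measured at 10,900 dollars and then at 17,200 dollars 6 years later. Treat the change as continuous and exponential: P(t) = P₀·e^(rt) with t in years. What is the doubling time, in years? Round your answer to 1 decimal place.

r = ln(17200/10900) / 6 = ln(1.57798) / 6 ≈ 0.076024 per year
doubling time = ln 2 / |r| = 0.69315 / 0.076024

doubling time ≈ 9.1 years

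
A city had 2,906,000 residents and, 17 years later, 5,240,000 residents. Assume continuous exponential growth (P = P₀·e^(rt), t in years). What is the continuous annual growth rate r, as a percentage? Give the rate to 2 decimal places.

5240000 = 2906000 · e^(r·17)
e^(17r) = 5240000/2906000 = 1.80317
r = ln(1.80317) / 17 = 0.58954 / 17

r ≈ 3.47% per year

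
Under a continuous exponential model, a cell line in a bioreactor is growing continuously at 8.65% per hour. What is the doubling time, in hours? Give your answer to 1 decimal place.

doubling time ≈ 8.0 hours

doubling time = ln(2) / |r| = 0.69315 / 0.0865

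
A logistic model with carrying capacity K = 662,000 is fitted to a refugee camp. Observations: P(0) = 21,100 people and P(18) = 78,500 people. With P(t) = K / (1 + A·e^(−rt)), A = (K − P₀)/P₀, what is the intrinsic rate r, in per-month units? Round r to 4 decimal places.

r ≈ 0.0782 per month

A = (662000 − 21100)/21100 = 30.37441
78500 = 662000/(1 + 30.37441·e^(−r·18)) → e^(−18r) = (8.43312 − 1)/30.37441 = 0.244717
r = −ln(0.244717)/18 = 1.40765/18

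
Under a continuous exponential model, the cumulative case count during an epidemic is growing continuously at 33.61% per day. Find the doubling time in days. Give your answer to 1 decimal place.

doubling time ≈ 2.1 days

doubling time = ln(2) / |r| = 0.69315 / 0.3361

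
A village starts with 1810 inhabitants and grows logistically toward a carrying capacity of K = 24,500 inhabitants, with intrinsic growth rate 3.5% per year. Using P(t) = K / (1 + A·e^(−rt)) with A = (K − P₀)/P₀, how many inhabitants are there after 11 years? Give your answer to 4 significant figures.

A = (24500 − 1810)/1810 = 12.53591
P(11) = 24500 / (1 + 12.53591·e^(−0.035·11)) = 24500 / (1 + 12.53591·0.680451)
= 24500 / 9.53007 ≈ 2570.81

≈ 2,571 inhabitants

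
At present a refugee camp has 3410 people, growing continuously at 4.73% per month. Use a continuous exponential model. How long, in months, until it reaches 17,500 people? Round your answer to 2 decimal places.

17500 = 3410 · e^(0.0473·t)
t = ln(17500/3410) / 0.0473 = ln(5.13196) / 0.0473 = 1.63549 / 0.0473

t ≈ 34.58 months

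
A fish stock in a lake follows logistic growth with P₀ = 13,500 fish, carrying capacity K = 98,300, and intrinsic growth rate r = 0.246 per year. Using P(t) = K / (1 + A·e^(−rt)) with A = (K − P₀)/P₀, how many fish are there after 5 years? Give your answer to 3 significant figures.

A = (98300 − 13500)/13500 = 6.28148
P(5) = 98300 / (1 + 6.28148·e^(−0.246·5)) = 98300 / (1 + 6.28148·0.292293)
= 98300 / 2.83603 ≈ 34661.12

≈ 34,700 fish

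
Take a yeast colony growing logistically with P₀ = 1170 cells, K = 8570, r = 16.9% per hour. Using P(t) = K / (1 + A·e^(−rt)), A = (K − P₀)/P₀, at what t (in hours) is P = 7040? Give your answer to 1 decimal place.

t ≈ 19.9 hours

A = (8570 − 1170)/1170 = 6.32479
7040 = 8570/(1 + 6.32479·e^(−0.169t)) → 1 + 6.32479·e^(−0.169t) = 1.21733
e^(−0.169t) = 0.034362 → t = ln(29.10228)/0.169 = 3.37082/0.169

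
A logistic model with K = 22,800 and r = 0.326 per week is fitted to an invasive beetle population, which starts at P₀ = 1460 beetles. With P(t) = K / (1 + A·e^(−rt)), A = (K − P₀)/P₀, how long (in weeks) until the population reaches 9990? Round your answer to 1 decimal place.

A = (22800 − 1460)/1460 = 14.61644
9990 = 22800/(1 + 14.61644·e^(−0.326t)) → 1 + 14.61644·e^(−0.326t) = 2.28228
e^(−0.326t) = 0.087729 → t = ln(11.39877)/0.326 = 2.43351/0.326

t ≈ 7.5 weeks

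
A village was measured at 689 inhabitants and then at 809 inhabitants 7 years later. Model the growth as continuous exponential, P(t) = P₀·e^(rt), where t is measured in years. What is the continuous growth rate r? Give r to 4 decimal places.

809 = 689 · e^(r·7)
e^(7r) = 809/689 = 1.17417
r = ln(1.17417) / 7 = 0.16056 / 7

r ≈ 0.0229 per year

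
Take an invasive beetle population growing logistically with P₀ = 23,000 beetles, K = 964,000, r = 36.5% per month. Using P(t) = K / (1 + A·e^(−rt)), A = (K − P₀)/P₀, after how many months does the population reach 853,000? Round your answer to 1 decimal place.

A = (964000 − 23000)/23000 = 40.91304
853000 = 964000/(1 + 40.91304·e^(−0.365t)) → 1 + 40.91304·e^(−0.365t) = 1.13013
e^(−0.365t) = 0.003181 → t = ln(314.40384)/0.365 = 5.75068/0.365

t ≈ 15.8 months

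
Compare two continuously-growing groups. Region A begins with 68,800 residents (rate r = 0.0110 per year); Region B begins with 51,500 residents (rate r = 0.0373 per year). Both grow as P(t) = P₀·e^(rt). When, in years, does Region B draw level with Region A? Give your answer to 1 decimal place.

68800·e^(0.011t) = 51500·e^(0.0373t)
68800/51500 = e^((0.0373 − 0.011)t) → ln(1.33592) = 0.0263·t
t = 0.28962 / 0.0263

t ≈ 11.0 years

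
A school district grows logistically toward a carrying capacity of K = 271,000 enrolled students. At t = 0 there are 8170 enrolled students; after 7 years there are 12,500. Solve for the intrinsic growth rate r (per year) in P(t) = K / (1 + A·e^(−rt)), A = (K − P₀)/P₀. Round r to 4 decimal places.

r ≈ 0.0631 per year

A = (271000 − 8170)/8170 = 32.17013
12500 = 271000/(1 + 32.17013·e^(−r·7)) → e^(−7r) = (21.68 − 1)/32.17013 = 0.642832
r = −ln(0.642832)/7 = 0.44187/7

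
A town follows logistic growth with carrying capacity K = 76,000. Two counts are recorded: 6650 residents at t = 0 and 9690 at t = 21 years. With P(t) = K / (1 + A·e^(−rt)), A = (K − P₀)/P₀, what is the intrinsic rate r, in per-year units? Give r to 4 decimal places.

r ≈ 0.0201 per year

A = (76000 − 6650)/6650 = 10.42857
9690 = 76000/(1 + 10.42857·e^(−r·21)) → e^(−21r) = (7.84314 − 1)/10.42857 = 0.656191
r = −ln(0.656191)/21 = 0.4213/21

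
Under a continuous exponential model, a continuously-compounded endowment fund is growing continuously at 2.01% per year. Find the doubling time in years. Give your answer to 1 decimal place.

doubling time = ln(2) / |r| = 0.69315 / 0.0201

doubling time ≈ 34.5 years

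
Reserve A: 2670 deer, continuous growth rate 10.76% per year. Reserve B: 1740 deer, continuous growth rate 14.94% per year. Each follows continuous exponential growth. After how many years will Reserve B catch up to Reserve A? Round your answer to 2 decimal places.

2670·e^(0.1076t) = 1740·e^(0.1494t)
2670/1740 = e^((0.1494 − 0.1076)t) → ln(1.53448) = 0.0418·t
t = 0.42819 / 0.0418

t ≈ 10.24 years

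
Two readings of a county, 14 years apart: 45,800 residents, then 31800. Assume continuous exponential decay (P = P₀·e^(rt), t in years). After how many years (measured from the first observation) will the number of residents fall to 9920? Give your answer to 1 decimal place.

t ≈ 58.7 years

r = ln(31800/45800) / 14 ≈ -0.026058 per year
t = ln(9920/45800) / r = -1.52973 / -0.026058 ≈ 58.704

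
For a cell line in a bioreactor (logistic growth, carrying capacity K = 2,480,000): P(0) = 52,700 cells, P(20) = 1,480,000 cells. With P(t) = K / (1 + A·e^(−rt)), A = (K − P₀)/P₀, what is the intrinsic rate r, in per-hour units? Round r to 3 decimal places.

r ≈ 0.211 per hour

A = (2480000 − 52700)/52700 = 46.05882
1480000 = 2480000/(1 + 46.05882·e^(−r·20)) → e^(−20r) = (1.67568 − 1)/46.05882 = 0.01467
r = −ln(0.01467)/20 = 4.22196/20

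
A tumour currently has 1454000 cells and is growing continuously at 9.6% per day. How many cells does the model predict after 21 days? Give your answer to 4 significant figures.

≈ 10,920,000 cells

P(21) = 1454000 · e^(0.096·21) = 1454000 · e^(2.016)
= 1454000 · 7.50823 ≈ 10916969.12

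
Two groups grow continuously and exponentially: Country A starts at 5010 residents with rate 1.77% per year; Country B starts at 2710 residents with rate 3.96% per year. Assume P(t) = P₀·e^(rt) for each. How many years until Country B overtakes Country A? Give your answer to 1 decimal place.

5010·e^(0.0177t) = 2710·e^(0.0396t)
5010/2710 = e^((0.0396 − 0.0177)t) → ln(1.84871) = 0.0219·t
t = 0.61449 / 0.0219

t ≈ 28.1 years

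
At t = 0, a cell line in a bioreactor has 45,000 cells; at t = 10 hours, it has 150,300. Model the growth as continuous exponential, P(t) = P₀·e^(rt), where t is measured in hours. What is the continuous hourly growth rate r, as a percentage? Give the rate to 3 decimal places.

r ≈ 12.060% per hour

150300 = 45000 · e^(r·10)
e^(10r) = 150300/45000 = 3.34
r = ln(3.34) / 10 = 1.20597 / 10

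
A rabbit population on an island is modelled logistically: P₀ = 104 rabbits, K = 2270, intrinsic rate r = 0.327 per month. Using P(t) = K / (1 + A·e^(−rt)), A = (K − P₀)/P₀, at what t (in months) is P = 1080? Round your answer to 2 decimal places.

t ≈ 8.99 months

A = (2270 − 104)/104 = 20.82692
1080 = 2270/(1 + 20.82692·e^(−0.327t)) → 1 + 20.82692·e^(−0.327t) = 2.10185
e^(−0.327t) = 0.052905 → t = ln(18.90175)/0.327 = 2.93925/0.327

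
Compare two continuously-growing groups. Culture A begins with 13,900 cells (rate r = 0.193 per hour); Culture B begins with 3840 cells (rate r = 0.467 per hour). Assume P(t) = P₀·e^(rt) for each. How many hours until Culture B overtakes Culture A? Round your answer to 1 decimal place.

t ≈ 4.7 hours

13900·e^(0.193t) = 3840·e^(0.467t)
13900/3840 = e^((0.467 − 0.193)t) → ln(3.61979) = 0.274·t
t = 1.28642 / 0.274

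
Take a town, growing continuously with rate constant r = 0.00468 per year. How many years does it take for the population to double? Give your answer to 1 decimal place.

doubling time ≈ 148.1 years

doubling time = ln(2) / |r| = 0.69315 / 0.00468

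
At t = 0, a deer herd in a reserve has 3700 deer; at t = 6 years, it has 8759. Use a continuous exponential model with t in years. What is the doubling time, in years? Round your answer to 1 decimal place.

r = ln(8759/3700) / 6 = ln(2.3673) / 6 ≈ 0.143625 per year
doubling time = ln 2 / |r| = 0.69315 / 0.143625

doubling time ≈ 4.8 years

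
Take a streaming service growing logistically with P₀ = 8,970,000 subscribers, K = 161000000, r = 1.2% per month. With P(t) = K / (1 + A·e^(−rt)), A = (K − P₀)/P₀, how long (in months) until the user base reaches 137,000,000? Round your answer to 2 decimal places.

t ≈ 381.01 months

A = (161000000 − 8970000)/8970000 = 16.94872
137000000 = 161000000/(1 + 16.94872·e^(−0.012t)) → 1 + 16.94872·e^(−0.012t) = 1.17518
e^(−0.012t) = 0.010336 → t = ln(96.74893)/0.012 = 4.57212/0.012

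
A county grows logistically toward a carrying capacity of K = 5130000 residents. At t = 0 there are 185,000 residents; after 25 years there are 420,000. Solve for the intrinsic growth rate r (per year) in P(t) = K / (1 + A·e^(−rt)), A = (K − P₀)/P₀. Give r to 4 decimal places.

A = (5130000 − 185000)/185000 = 26.72973
420000 = 5130000/(1 + 26.72973·e^(−r·25)) → e^(−25r) = (12.21429 − 1)/26.72973 = 0.419544
r = −ln(0.419544)/25 = 0.86859/25

r ≈ 0.0347 per year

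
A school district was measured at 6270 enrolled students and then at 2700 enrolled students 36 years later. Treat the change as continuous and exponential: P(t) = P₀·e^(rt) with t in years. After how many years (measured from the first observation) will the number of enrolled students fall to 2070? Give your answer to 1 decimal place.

t ≈ 47.4 years

r = ln(2700/6270) / 36 ≈ -0.023403 per year
t = ln(2070/6270) / r = -1.10823 / -0.023403 ≈ 47.353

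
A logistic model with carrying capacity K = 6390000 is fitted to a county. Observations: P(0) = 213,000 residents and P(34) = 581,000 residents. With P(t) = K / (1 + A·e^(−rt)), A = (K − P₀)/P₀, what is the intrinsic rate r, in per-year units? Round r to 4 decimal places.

A = (6390000 − 213000)/213000 = 29
581000 = 6390000/(1 + 29·e^(−r·34)) → e^(−34r) = (10.99828 − 1)/29 = 0.344768
r = −ln(0.344768)/34 = 1.06488/34

r ≈ 0.0313 per year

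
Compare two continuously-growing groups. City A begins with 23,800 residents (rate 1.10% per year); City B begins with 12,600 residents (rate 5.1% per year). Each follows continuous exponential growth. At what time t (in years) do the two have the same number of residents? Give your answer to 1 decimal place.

t ≈ 15.9 years

23800·e^(0.011t) = 12600·e^(0.051t)
23800/12600 = e^((0.051 − 0.011)t) → ln(1.88889) = 0.04·t
t = 0.63599 / 0.04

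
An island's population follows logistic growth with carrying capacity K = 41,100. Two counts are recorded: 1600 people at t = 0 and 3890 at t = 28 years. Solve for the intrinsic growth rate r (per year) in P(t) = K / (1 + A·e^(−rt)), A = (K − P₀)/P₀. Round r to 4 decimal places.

A = (41100 − 1600)/1600 = 24.6875
3890 = 41100/(1 + 24.6875·e^(−r·28)) → e^(−28r) = (10.56555 − 1)/24.6875 = 0.387465
r = −ln(0.387465)/28 = 0.94813/28

r ≈ 0.0339 per year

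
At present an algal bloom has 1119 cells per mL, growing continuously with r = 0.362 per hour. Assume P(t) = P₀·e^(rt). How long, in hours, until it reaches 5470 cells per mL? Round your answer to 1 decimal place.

5470 = 1119 · e^(0.362·t)
t = ln(5470/1119) / 0.362 = ln(4.88829) / 0.362 = 1.58684 / 0.362

t ≈ 4.4 hours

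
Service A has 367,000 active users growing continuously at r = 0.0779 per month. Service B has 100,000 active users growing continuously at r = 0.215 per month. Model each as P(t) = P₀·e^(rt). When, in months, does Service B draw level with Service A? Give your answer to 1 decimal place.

367000·e^(0.0779t) = 100000·e^(0.215t)
367000/100000 = e^((0.215 − 0.0779)t) → ln(3.67) = 0.1371·t
t = 1.30019 / 0.1371

t ≈ 9.5 months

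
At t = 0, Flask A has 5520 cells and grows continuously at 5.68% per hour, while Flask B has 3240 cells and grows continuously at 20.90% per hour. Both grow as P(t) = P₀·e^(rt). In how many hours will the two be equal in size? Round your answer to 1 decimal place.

t ≈ 3.5 hours

5520·e^(0.0568t) = 3240·e^(0.209t)
5520/3240 = e^((0.209 − 0.0568)t) → ln(1.7037) = 0.1522·t
t = 0.5328 / 0.1522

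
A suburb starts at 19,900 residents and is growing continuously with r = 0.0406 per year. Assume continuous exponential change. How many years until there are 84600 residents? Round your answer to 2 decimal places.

t ≈ 35.65 years

84600 = 19900 · e^(0.0406·t)
t = ln(84600/19900) / 0.0406 = ln(4.25126) / 0.0406 = 1.44721 / 0.0406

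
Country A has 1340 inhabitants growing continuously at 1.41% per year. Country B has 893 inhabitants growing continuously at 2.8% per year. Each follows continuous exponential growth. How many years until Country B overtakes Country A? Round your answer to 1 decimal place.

1340·e^(0.0141t) = 893·e^(0.028t)
1340/893 = e^((0.028 − 0.0141)t) → ln(1.50056) = 0.0139·t
t = 0.40584 / 0.0139

t ≈ 29.2 years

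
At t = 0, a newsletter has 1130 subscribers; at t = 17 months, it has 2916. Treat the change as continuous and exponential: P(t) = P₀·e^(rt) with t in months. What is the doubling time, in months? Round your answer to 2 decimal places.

r = ln(2916/1130) / 17 = ln(2.58053) / 17 ≈ 0.055764 per month
doubling time = ln 2 / |r| = 0.69315 / 0.055764

doubling time ≈ 12.43 months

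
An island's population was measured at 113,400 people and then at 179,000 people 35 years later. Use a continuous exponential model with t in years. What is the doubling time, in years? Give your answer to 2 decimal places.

r = ln(179000/113400) / 35 = ln(1.57848) / 35 ≈ 0.013042 per year
doubling time = ln 2 / |r| = 0.69315 / 0.013042

doubling time ≈ 53.15 years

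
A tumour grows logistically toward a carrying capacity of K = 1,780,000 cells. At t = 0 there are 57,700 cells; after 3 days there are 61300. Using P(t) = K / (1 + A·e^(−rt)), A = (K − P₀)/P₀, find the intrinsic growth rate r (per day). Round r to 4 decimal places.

A = (1780000 − 57700)/57700 = 29.84922
61300 = 1780000/(1 + 29.84922·e^(−r·3)) → e^(−3r) = (29.03752 − 1)/29.84922 = 0.939305
r = −ln(0.939305)/3 = 0.06262/3

r ≈ 0.0209 per day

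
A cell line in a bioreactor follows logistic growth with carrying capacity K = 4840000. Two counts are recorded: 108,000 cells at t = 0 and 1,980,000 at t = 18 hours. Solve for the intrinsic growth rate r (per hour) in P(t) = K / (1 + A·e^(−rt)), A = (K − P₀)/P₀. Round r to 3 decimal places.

A = (4840000 − 108000)/108000 = 43.81481
1980000 = 4840000/(1 + 43.81481·e^(−r·18)) → e^(−18r) = (2.44444 − 1)/43.81481 = 0.032967
r = −ln(0.032967)/18 = 3.41225/18

r ≈ 0.190 per hour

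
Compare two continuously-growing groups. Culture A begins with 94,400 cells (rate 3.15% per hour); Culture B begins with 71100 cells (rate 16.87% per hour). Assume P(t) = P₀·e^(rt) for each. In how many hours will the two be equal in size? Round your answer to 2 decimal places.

t ≈ 2.07 hours

94400·e^(0.0315t) = 71100·e^(0.1687t)
94400/71100 = e^((0.1687 − 0.0315)t) → ln(1.32771) = 0.1372·t
t = 0.28345 / 0.1372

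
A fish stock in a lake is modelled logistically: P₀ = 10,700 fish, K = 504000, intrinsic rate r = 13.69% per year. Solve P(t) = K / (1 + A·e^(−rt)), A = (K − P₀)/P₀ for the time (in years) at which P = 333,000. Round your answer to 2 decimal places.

t ≈ 32.85 years

A = (504000 − 10700)/10700 = 46.1028
333000 = 504000/(1 + 46.1028·e^(−0.1369t)) → 1 + 46.1028·e^(−0.1369t) = 1.51351
e^(−0.1369t) = 0.011138 → t = ln(89.77914)/0.1369 = 4.49735/0.1369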